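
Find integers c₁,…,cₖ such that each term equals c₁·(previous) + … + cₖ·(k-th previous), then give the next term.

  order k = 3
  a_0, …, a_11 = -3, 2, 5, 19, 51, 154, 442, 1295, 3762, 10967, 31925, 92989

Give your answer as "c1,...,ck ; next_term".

  a_3 = 2·5 + 3·2 + -1·-3 = 19
  a_4 = 2·19 + 3·5 + -1·2 = 51
  a_5 = 2·51 + 3·19 + -1·5 = 154
  a_6 = 2·154 + 3·51 + -1·19 = 442
  a_7 = 2·442 + 3·154 + -1·51 = 1295
  a_8 = 2·1295 + 3·442 + -1·154 = 3762
  a_9 = 2·3762 + 3·1295 + -1·442 = 10967
  a_10 = 2·10967 + 3·3762 + -1·1295 = 31925
  a_11 = 2·31925 + 3·10967 + -1·3762 = 92989
  a_12 = 2·92989 + 3·31925 + -1·10967 = 270786

2,3,-1 ; 270786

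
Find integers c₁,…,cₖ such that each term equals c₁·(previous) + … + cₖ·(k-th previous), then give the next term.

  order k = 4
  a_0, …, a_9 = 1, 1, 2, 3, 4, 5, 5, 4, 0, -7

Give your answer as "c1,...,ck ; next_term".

1,2,-2,-1 ; -20

  a_4 = 1·3 + 2·2 + -2·1 + -1·1 = 4
  a_5 = 1·4 + 2·3 + -2·2 + -1·1 = 5
  a_6 = 1·5 + 2·4 + -2·3 + -1·2 = 5
  a_7 = 1·5 + 2·5 + -2·4 + -1·3 = 4
  a_8 = 1·4 + 2·5 + -2·5 + -1·4 = 0
  a_9 = 1·0 + 2·4 + -2·5 + -1·5 = -7
  a_10 = 1·-7 + 2·0 + -2·4 + -1·5 = -20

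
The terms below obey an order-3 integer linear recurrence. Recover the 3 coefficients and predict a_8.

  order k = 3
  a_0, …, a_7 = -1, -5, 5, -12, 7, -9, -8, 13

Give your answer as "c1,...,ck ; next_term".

-1,1,2 ; -39

  a_3 = -1·5 + 1·-5 + 2·-1 = -12
  a_4 = -1·-12 + 1·5 + 2·-5 = 7
  a_5 = -1·7 + 1·-12 + 2·5 = -9
  a_6 = -1·-9 + 1·7 + 2·-12 = -8
  a_7 = -1·-8 + 1·-9 + 2·7 = 13
  a_8 = -1·13 + 1·-8 + 2·-9 = -39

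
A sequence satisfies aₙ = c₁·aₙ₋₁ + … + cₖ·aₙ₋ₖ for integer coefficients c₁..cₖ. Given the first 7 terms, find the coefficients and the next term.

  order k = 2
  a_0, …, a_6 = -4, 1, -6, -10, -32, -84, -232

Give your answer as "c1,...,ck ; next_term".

2,2 ; -632

  a_2 = 2·1 + 2·-4 = -6
  a_3 = 2·-6 + 2·1 = -10
  a_4 = 2·-10 + 2·-6 = -32
  a_5 = 2·-32 + 2·-10 = -84
  a_6 = 2·-84 + 2·-32 = -232
  a_7 = 2·-232 + 2·-84 = -632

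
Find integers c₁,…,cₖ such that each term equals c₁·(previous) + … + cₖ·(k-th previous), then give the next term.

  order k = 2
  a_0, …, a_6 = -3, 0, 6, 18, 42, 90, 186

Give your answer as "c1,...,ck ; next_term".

3,-2 ; 378

  a_2 = 3·0 + -2·-3 = 6
  a_3 = 3·6 + -2·0 = 18
  a_4 = 3·18 + -2·6 = 42
  a_5 = 3·42 + -2·18 = 90
  a_6 = 3·90 + -2·42 = 186
  a_7 = 3·186 + -2·90 = 378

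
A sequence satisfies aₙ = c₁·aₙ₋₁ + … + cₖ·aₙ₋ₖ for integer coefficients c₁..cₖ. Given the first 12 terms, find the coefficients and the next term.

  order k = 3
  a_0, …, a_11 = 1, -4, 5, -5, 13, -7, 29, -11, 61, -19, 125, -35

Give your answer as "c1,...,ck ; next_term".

1,2,-2 ; 253

  a_3 = 1·5 + 2·-4 + -2·1 = -5
  a_4 = 1·-5 + 2·5 + -2·-4 = 13
  a_5 = 1·13 + 2·-5 + -2·5 = -7
  a_6 = 1·-7 + 2·13 + -2·-5 = 29
  a_7 = 1·29 + 2·-7 + -2·13 = -11
  a_8 = 1·-11 + 2·29 + -2·-7 = 61
  a_9 = 1·61 + 2·-11 + -2·29 = -19
  a_10 = 1·-19 + 2·61 + -2·-11 = 125
  a_11 = 1·125 + 2·-19 + -2·61 = -35
  a_12 = 1·-35 + 2·125 + -2·-19 = 253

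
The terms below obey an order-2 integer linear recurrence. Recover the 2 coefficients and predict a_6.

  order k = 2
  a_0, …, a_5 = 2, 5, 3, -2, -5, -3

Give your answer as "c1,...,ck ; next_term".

1,-1 ; 2

  a_2 = 1·5 + -1·2 = 3
  a_3 = 1·3 + -1·5 = -2
  a_4 = 1·-2 + -1·3 = -5
  a_5 = 1·-5 + -1·-2 = -3
  a_6 = 1·-3 + -1·-5 = 2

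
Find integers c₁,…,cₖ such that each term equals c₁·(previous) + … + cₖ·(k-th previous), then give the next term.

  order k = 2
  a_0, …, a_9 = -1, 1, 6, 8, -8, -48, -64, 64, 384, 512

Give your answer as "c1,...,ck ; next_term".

  a_2 = 2·1 + -4·-1 = 6
  a_3 = 2·6 + -4·1 = 8
  a_4 = 2·8 + -4·6 = -8
  a_5 = 2·-8 + -4·8 = -48
  a_6 = 2·-48 + -4·-8 = -64
  a_7 = 2·-64 + -4·-48 = 64
  a_8 = 2·64 + -4·-64 = 384
  a_9 = 2·384 + -4·64 = 512
  a_10 = 2·512 + -4·384 = -512

2,-4 ; -512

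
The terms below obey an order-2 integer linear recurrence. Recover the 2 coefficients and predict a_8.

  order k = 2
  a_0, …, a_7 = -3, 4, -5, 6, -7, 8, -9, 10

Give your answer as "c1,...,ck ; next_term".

-2,-1 ; -11

  a_2 = -2·4 + -1·-3 = -5
  a_3 = -2·-5 + -1·4 = 6
  a_4 = -2·6 + -1·-5 = -7
  a_5 = -2·-7 + -1·6 = 8
  a_6 = -2·8 + -1·-7 = -9
  a_7 = -2·-9 + -1·8 = 10
  a_8 = -2·10 + -1·-9 = -11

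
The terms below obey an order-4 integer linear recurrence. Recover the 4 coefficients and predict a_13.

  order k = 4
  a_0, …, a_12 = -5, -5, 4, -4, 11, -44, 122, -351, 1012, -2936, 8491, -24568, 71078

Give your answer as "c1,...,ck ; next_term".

  a_4 = -2·-4 + 2·4 + -1·-5 + 2·-5 = 11
  a_5 = -2·11 + 2·-4 + -1·4 + 2·-5 = -44
  a_6 = -2·-44 + 2·11 + -1·-4 + 2·4 = 122
  a_7 = -2·122 + 2·-44 + -1·11 + 2·-4 = -351
  a_8 = -2·-351 + 2·122 + -1·-44 + 2·11 = 1012
  a_9 = -2·1012 + 2·-351 + -1·122 + 2·-44 = -2936
  a_10 = -2·-2936 + 2·1012 + -1·-351 + 2·122 = 8491
  a_11 = -2·8491 + 2·-2936 + -1·1012 + 2·-351 = -24568
  a_12 = -2·-24568 + 2·8491 + -1·-2936 + 2·1012 = 71078
  a_13 = -2·71078 + 2·-24568 + -1·8491 + 2·-2936 = -205655

-2,2,-1,2 ; -205655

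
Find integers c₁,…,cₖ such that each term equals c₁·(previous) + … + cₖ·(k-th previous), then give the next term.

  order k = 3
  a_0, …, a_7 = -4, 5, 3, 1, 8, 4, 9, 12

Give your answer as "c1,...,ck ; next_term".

  a_3 = 0·3 + 1·5 + 1·-4 = 1
  a_4 = 0·1 + 1·3 + 1·5 = 8
  a_5 = 0·8 + 1·1 + 1·3 = 4
  a_6 = 0·4 + 1·8 + 1·1 = 9
  a_7 = 0·9 + 1·4 + 1·8 = 12
  a_8 = 0·12 + 1·9 + 1·4 = 13

0,1,1 ; 13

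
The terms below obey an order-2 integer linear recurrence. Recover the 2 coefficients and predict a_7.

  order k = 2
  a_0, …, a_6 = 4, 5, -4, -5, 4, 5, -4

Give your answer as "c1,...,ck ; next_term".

  a_2 = 0·5 + -1·4 = -4
  a_3 = 0·-4 + -1·5 = -5
  a_4 = 0·-5 + -1·-4 = 4
  a_5 = 0·4 + -1·-5 = 5
  a_6 = 0·5 + -1·4 = -4
  a_7 = 0·-4 + -1·5 = -5

0,-1 ; -5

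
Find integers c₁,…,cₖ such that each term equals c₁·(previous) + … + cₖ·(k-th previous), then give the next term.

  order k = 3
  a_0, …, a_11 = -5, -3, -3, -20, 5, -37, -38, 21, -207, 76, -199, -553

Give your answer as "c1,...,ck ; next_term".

  a_3 = -1·-3 + 1·-3 + 4·-5 = -20
  a_4 = -1·-20 + 1·-3 + 4·-3 = 5
  a_5 = -1·5 + 1·-20 + 4·-3 = -37
  a_6 = -1·-37 + 1·5 + 4·-20 = -38
  a_7 = -1·-38 + 1·-37 + 4·5 = 21
  a_8 = -1·21 + 1·-38 + 4·-37 = -207
  a_9 = -1·-207 + 1·21 + 4·-38 = 76
  a_10 = -1·76 + 1·-207 + 4·21 = -199
  a_11 = -1·-199 + 1·76 + 4·-207 = -553
  a_12 = -1·-553 + 1·-199 + 4·76 = 658

-1,1,4 ; 658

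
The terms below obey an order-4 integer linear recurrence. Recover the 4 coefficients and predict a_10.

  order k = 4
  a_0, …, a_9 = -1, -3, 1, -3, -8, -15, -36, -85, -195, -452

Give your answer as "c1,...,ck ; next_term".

1,2,2,1 ; -1048

  a_4 = 1·-3 + 2·1 + 2·-3 + 1·-1 = -8
  a_5 = 1·-8 + 2·-3 + 2·1 + 1·-3 = -15
  a_6 = 1·-15 + 2·-8 + 2·-3 + 1·1 = -36
  a_7 = 1·-36 + 2·-15 + 2·-8 + 1·-3 = -85
  a_8 = 1·-85 + 2·-36 + 2·-15 + 1·-8 = -195
  a_9 = 1·-195 + 2·-85 + 2·-36 + 1·-15 = -452
  a_10 = 1·-452 + 2·-195 + 2·-85 + 1·-36 = -1048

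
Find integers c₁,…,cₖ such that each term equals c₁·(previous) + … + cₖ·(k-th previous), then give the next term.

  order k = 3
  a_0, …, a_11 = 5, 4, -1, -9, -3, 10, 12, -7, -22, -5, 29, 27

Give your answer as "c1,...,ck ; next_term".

0,-1,-1 ; -24

  a_3 = 0·-1 + -1·4 + -1·5 = -9
  a_4 = 0·-9 + -1·-1 + -1·4 = -3
  a_5 = 0·-3 + -1·-9 + -1·-1 = 10
  a_6 = 0·10 + -1·-3 + -1·-9 = 12
  a_7 = 0·12 + -1·10 + -1·-3 = -7
  a_8 = 0·-7 + -1·12 + -1·10 = -22
  a_9 = 0·-22 + -1·-7 + -1·12 = -5
  a_10 = 0·-5 + -1·-22 + -1·-7 = 29
  a_11 = 0·29 + -1·-5 + -1·-22 = 27
  a_12 = 0·27 + -1·29 + -1·-5 = -24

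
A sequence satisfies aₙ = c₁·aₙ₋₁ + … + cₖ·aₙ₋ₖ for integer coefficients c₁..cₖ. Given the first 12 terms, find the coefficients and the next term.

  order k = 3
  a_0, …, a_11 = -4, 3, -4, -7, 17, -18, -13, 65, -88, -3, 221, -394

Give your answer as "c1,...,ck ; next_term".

  a_3 = -1·-4 + -1·3 + 2·-4 = -7
  a_4 = -1·-7 + -1·-4 + 2·3 = 17
  a_5 = -1·17 + -1·-7 + 2·-4 = -18
  a_6 = -1·-18 + -1·17 + 2·-7 = -13
  a_7 = -1·-13 + -1·-18 + 2·17 = 65
  a_8 = -1·65 + -1·-13 + 2·-18 = -88
  a_9 = -1·-88 + -1·65 + 2·-13 = -3
  a_10 = -1·-3 + -1·-88 + 2·65 = 221
  a_11 = -1·221 + -1·-3 + 2·-88 = -394
  a_12 = -1·-394 + -1·221 + 2·-3 = 167

-1,-1,2 ; 167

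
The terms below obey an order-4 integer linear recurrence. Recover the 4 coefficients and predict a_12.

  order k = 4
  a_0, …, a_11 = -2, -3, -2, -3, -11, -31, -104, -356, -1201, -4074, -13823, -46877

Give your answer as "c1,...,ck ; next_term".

3,1,2,-3 ; -158999

  a_4 = 3·-3 + 1·-2 + 2·-3 + -3·-2 = -11
  a_5 = 3·-11 + 1·-3 + 2·-2 + -3·-3 = -31
  a_6 = 3·-31 + 1·-11 + 2·-3 + -3·-2 = -104
  a_7 = 3·-104 + 1·-31 + 2·-11 + -3·-3 = -356
  a_8 = 3·-356 + 1·-104 + 2·-31 + -3·-11 = -1201
  a_9 = 3·-1201 + 1·-356 + 2·-104 + -3·-31 = -4074
  a_10 = 3·-4074 + 1·-1201 + 2·-356 + -3·-104 = -13823
  a_11 = 3·-13823 + 1·-4074 + 2·-1201 + -3·-356 = -46877
  a_12 = 3·-46877 + 1·-13823 + 2·-4074 + -3·-1201 = -158999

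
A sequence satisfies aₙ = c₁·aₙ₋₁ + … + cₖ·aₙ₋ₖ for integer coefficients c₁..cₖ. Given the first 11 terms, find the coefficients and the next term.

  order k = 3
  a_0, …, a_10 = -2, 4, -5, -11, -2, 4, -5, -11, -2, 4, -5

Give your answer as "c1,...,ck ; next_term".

1,-1,1 ; -11

  a_3 = 1·-5 + -1·4 + 1·-2 = -11
  a_4 = 1·-11 + -1·-5 + 1·4 = -2
  a_5 = 1·-2 + -1·-11 + 1·-5 = 4
  a_6 = 1·4 + -1·-2 + 1·-11 = -5
  a_7 = 1·-5 + -1·4 + 1·-2 = -11
  a_8 = 1·-11 + -1·-5 + 1·4 = -2
  a_9 = 1·-2 + -1·-11 + 1·-5 = 4
  a_10 = 1·4 + -1·-2 + 1·-11 = -5
  a_11 = 1·-5 + -1·4 + 1·-2 = -11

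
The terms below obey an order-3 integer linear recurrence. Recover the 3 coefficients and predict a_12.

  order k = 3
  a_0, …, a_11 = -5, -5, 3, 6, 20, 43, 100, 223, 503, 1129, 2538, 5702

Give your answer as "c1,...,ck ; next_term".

  a_3 = 2·3 + 1·-5 + -1·-5 = 6
  a_4 = 2·6 + 1·3 + -1·-5 = 20
  a_5 = 2·20 + 1·6 + -1·3 = 43
  a_6 = 2·43 + 1·20 + -1·6 = 100
  a_7 = 2·100 + 1·43 + -1·20 = 223
  a_8 = 2·223 + 1·100 + -1·43 = 503
  a_9 = 2·503 + 1·223 + -1·100 = 1129
  a_10 = 2·1129 + 1·503 + -1·223 = 2538
  a_11 = 2·2538 + 1·1129 + -1·503 = 5702
  a_12 = 2·5702 + 1·2538 + -1·1129 = 12813

2,1,-1 ; 12813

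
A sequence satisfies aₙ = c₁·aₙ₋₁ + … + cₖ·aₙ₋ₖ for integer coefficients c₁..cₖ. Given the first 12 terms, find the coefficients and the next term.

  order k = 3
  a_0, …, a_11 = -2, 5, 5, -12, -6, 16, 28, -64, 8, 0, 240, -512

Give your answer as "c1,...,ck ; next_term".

  a_3 = -2·5 + -2·5 + -4·-2 = -12
  a_4 = -2·-12 + -2·5 + -4·5 = -6
  a_5 = -2·-6 + -2·-12 + -4·5 = 16
  a_6 = -2·16 + -2·-6 + -4·-12 = 28
  a_7 = -2·28 + -2·16 + -4·-6 = -64
  a_8 = -2·-64 + -2·28 + -4·16 = 8
  a_9 = -2·8 + -2·-64 + -4·28 = 0
  a_10 = -2·0 + -2·8 + -4·-64 = 240
  a_11 = -2·240 + -2·0 + -4·8 = -512
  a_12 = -2·-512 + -2·240 + -4·0 = 544

-2,-2,-4 ; 544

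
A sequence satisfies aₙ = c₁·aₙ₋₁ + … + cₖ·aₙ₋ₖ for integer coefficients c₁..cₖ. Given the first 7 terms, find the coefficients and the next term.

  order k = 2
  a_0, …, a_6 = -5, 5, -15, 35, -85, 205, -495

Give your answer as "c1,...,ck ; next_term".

-2,1 ; 1195

  a_2 = -2·5 + 1·-5 = -15
  a_3 = -2·-15 + 1·5 = 35
  a_4 = -2·35 + 1·-15 = -85
  a_5 = -2·-85 + 1·35 = 205
  a_6 = -2·205 + 1·-85 = -495
  a_7 = -2·-495 + 1·205 = 1195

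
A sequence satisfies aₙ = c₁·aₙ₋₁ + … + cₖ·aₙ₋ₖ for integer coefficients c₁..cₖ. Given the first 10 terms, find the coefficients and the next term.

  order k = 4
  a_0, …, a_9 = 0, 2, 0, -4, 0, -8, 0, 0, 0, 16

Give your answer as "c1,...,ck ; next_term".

0,1,0,-2 ; 0

  a_4 = 0·-4 + 1·0 + 0·2 + -2·0 = 0
  a_5 = 0·0 + 1·-4 + 0·0 + -2·2 = -8
  a_6 = 0·-8 + 1·0 + 0·-4 + -2·0 = 0
  a_7 = 0·0 + 1·-8 + 0·0 + -2·-4 = 0
  a_8 = 0·0 + 1·0 + 0·-8 + -2·0 = 0
  a_9 = 0·0 + 1·0 + 0·0 + -2·-8 = 16
  a_10 = 0·16 + 1·0 + 0·0 + -2·0 = 0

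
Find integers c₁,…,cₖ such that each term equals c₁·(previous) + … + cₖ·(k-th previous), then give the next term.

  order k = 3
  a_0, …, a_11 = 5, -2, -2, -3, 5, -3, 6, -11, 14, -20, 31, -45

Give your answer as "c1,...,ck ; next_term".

-1,0,-1 ; 65

  a_3 = -1·-2 + 0·-2 + -1·5 = -3
  a_4 = -1·-3 + 0·-2 + -1·-2 = 5
  a_5 = -1·5 + 0·-3 + -1·-2 = -3
  a_6 = -1·-3 + 0·5 + -1·-3 = 6
  a_7 = -1·6 + 0·-3 + -1·5 = -11
  a_8 = -1·-11 + 0·6 + -1·-3 = 14
  a_9 = -1·14 + 0·-11 + -1·6 = -20
  a_10 = -1·-20 + 0·14 + -1·-11 = 31
  a_11 = -1·31 + 0·-20 + -1·14 = -45
  a_12 = -1·-45 + 0·31 + -1·-20 = 65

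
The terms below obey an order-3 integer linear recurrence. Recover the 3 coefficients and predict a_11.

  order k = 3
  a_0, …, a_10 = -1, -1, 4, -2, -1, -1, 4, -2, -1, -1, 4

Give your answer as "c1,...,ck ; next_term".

  a_3 = -1·4 + -1·-1 + -1·-1 = -2
  a_4 = -1·-2 + -1·4 + -1·-1 = -1
  a_5 = -1·-1 + -1·-2 + -1·4 = -1
  a_6 = -1·-1 + -1·-1 + -1·-2 = 4
  a_7 = -1·4 + -1·-1 + -1·-1 = -2
  a_8 = -1·-2 + -1·4 + -1·-1 = -1
  a_9 = -1·-1 + -1·-2 + -1·4 = -1
  a_10 = -1·-1 + -1·-1 + -1·-2 = 4
  a_11 = -1·4 + -1·-1 + -1·-1 = -2

-1,-1,-1 ; -2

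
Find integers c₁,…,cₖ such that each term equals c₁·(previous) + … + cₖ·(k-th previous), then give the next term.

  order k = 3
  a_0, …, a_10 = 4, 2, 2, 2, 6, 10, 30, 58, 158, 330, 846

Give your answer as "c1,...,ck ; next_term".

1,4,-2 ; 1850

  a_3 = 1·2 + 4·2 + -2·4 = 2
  a_4 = 1·2 + 4·2 + -2·2 = 6
  a_5 = 1·6 + 4·2 + -2·2 = 10
  a_6 = 1·10 + 4·6 + -2·2 = 30
  a_7 = 1·30 + 4·10 + -2·6 = 58
  a_8 = 1·58 + 4·30 + -2·10 = 158
  a_9 = 1·158 + 4·58 + -2·30 = 330
  a_10 = 1·330 + 4·158 + -2·58 = 846
  a_11 = 1·846 + 4·330 + -2·158 = 1850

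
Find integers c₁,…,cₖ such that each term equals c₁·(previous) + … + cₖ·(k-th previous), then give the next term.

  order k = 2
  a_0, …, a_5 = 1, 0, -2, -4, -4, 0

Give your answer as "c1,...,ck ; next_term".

  a_2 = 2·0 + -2·1 = -2
  a_3 = 2·-2 + -2·0 = -4
  a_4 = 2·-4 + -2·-2 = -4
  a_5 = 2·-4 + -2·-4 = 0
  a_6 = 2·0 + -2·-4 = 8

2,-2 ; 8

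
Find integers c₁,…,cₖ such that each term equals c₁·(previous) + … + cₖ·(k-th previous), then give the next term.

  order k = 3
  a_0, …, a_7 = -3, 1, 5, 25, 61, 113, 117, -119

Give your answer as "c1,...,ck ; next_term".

  a_3 = 3·5 + -2·1 + -4·-3 = 25
  a_4 = 3·25 + -2·5 + -4·1 = 61
  a_5 = 3·61 + -2·25 + -4·5 = 113
  a_6 = 3·113 + -2·61 + -4·25 = 117
  a_7 = 3·117 + -2·113 + -4·61 = -119
  a_8 = 3·-119 + -2·117 + -4·113 = -1043

3,-2,-4 ; -1043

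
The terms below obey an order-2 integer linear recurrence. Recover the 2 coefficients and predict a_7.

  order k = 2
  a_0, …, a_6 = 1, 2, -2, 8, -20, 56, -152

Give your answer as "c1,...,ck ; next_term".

-2,2 ; 416

  a_2 = -2·2 + 2·1 = -2
  a_3 = -2·-2 + 2·2 = 8
  a_4 = -2·8 + 2·-2 = -20
  a_5 = -2·-20 + 2·8 = 56
  a_6 = -2·56 + 2·-20 = -152
  a_7 = -2·-152 + 2·56 = 416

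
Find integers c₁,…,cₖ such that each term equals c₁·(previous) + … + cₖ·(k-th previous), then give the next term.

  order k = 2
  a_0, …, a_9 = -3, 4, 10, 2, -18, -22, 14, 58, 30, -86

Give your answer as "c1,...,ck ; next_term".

  a_2 = 1·4 + -2·-3 = 10
  a_3 = 1·10 + -2·4 = 2
  a_4 = 1·2 + -2·10 = -18
  a_5 = 1·-18 + -2·2 = -22
  a_6 = 1·-22 + -2·-18 = 14
  a_7 = 1·14 + -2·-22 = 58
  a_8 = 1·58 + -2·14 = 30
  a_9 = 1·30 + -2·58 = -86
  a_10 = 1·-86 + -2·30 = -146

1,-2 ; -146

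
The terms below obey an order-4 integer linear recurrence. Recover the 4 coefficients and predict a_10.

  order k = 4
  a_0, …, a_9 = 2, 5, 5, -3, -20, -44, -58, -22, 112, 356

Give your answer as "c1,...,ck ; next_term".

  a_4 = 2·-3 + -2·5 + 0·5 + -2·2 = -20
  a_5 = 2·-20 + -2·-3 + 0·5 + -2·5 = -44
  a_6 = 2·-44 + -2·-20 + 0·-3 + -2·5 = -58
  a_7 = 2·-58 + -2·-44 + 0·-20 + -2·-3 = -22
  a_8 = 2·-22 + -2·-58 + 0·-44 + -2·-20 = 112
  a_9 = 2·112 + -2·-22 + 0·-58 + -2·-44 = 356
  a_10 = 2·356 + -2·112 + 0·-22 + -2·-58 = 604

2,-2,0,-2 ; 604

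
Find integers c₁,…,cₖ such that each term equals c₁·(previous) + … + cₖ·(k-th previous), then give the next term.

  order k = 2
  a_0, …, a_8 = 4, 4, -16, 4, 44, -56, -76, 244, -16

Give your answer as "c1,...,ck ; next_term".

-1,-3 ; -716

  a_2 = -1·4 + -3·4 = -16
  a_3 = -1·-16 + -3·4 = 4
  a_4 = -1·4 + -3·-16 = 44
  a_5 = -1·44 + -3·4 = -56
  a_6 = -1·-56 + -3·44 = -76
  a_7 = -1·-76 + -3·-56 = 244
  a_8 = -1·244 + -3·-76 = -16
  a_9 = -1·-16 + -3·244 = -716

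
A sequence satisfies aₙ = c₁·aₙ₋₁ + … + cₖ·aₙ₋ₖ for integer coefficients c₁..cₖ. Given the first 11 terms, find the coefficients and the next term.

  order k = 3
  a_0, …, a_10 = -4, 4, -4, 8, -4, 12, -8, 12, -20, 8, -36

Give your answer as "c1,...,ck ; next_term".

  a_3 = 1·-4 + 1·4 + -2·-4 = 8
  a_4 = 1·8 + 1·-4 + -2·4 = -4
  a_5 = 1·-4 + 1·8 + -2·-4 = 12
  a_6 = 1·12 + 1·-4 + -2·8 = -8
  a_7 = 1·-8 + 1·12 + -2·-4 = 12
  a_8 = 1·12 + 1·-8 + -2·12 = -20
  a_9 = 1·-20 + 1·12 + -2·-8 = 8
  a_10 = 1·8 + 1·-20 + -2·12 = -36
  a_11 = 1·-36 + 1·8 + -2·-20 = 12

1,1,-2 ; 12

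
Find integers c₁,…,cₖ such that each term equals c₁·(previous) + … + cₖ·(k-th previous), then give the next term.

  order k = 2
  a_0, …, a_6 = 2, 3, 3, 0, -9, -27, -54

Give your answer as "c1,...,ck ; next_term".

  a_2 = 3·3 + -3·2 = 3
  a_3 = 3·3 + -3·3 = 0
  a_4 = 3·0 + -3·3 = -9
  a_5 = 3·-9 + -3·0 = -27
  a_6 = 3·-27 + -3·-9 = -54
  a_7 = 3·-54 + -3·-27 = -81

3,-3 ; -81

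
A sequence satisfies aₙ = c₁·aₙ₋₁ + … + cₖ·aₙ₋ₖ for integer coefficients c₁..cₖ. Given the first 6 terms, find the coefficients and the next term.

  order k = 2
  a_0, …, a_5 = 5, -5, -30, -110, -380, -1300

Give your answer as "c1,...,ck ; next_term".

  a_2 = 4·-5 + -2·5 = -30
  a_3 = 4·-30 + -2·-5 = -110
  a_4 = 4·-110 + -2·-30 = -380
  a_5 = 4·-380 + -2·-110 = -1300
  a_6 = 4·-1300 + -2·-380 = -4440

4,-2 ; -4440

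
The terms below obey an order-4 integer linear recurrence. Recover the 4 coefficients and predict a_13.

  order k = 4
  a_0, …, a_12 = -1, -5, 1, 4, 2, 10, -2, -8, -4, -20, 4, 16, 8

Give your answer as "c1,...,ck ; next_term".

  a_4 = 0·4 + 0·1 + 0·-5 + -2·-1 = 2
  a_5 = 0·2 + 0·4 + 0·1 + -2·-5 = 10
  a_6 = 0·10 + 0·2 + 0·4 + -2·1 = -2
  a_7 = 0·-2 + 0·10 + 0·2 + -2·4 = -8
  a_8 = 0·-8 + 0·-2 + 0·10 + -2·2 = -4
  a_9 = 0·-4 + 0·-8 + 0·-2 + -2·10 = -20
  a_10 = 0·-20 + 0·-4 + 0·-8 + -2·-2 = 4
  a_11 = 0·4 + 0·-20 + 0·-4 + -2·-8 = 16
  a_12 = 0·16 + 0·4 + 0·-20 + -2·-4 = 8
  a_13 = 0·8 + 0·16 + 0·4 + -2·-20 = 40

0,0,0,-2 ; 40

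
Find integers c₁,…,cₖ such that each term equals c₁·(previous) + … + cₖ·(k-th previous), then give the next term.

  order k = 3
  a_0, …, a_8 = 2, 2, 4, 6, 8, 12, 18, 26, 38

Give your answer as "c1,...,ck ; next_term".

1,0,1 ; 56

  a_3 = 1·4 + 0·2 + 1·2 = 6
  a_4 = 1·6 + 0·4 + 1·2 = 8
  a_5 = 1·8 + 0·6 + 1·4 = 12
  a_6 = 1·12 + 0·8 + 1·6 = 18
  a_7 = 1·18 + 0·12 + 1·8 = 26
  a_8 = 1·26 + 0·18 + 1·12 = 38
  a_9 = 1·38 + 0·26 + 1·18 = 56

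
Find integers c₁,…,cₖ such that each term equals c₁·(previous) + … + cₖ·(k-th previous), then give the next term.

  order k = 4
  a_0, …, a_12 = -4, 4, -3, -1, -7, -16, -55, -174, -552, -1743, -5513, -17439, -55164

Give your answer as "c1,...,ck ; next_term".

  a_4 = 3·-1 + 0·-3 + 1·4 + 2·-4 = -7
  a_5 = 3·-7 + 0·-1 + 1·-3 + 2·4 = -16
  a_6 = 3·-16 + 0·-7 + 1·-1 + 2·-3 = -55
  a_7 = 3·-55 + 0·-16 + 1·-7 + 2·-1 = -174
  a_8 = 3·-174 + 0·-55 + 1·-16 + 2·-7 = -552
  a_9 = 3·-552 + 0·-174 + 1·-55 + 2·-16 = -1743
  a_10 = 3·-1743 + 0·-552 + 1·-174 + 2·-55 = -5513
  a_11 = 3·-5513 + 0·-1743 + 1·-552 + 2·-174 = -17439
  a_12 = 3·-17439 + 0·-5513 + 1·-1743 + 2·-552 = -55164
  a_13 = 3·-55164 + 0·-17439 + 1·-5513 + 2·-1743 = -174491

3,0,1,2 ; -174491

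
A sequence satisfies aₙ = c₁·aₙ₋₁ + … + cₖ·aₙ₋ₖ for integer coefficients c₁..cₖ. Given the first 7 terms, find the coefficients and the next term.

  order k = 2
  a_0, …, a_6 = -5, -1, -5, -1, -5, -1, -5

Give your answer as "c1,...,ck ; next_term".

0,1 ; -1

  a_2 = 0·-1 + 1·-5 = -5
  a_3 = 0·-5 + 1·-1 = -1
  a_4 = 0·-1 + 1·-5 = -5
  a_5 = 0·-5 + 1·-1 = -1
  a_6 = 0·-1 + 1·-5 = -5
  a_7 = 0·-5 + 1·-1 = -1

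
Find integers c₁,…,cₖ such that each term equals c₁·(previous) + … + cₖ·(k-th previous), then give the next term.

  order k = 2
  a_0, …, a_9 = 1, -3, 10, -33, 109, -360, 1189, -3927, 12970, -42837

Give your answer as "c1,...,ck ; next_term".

  a_2 = -3·-3 + 1·1 = 10
  a_3 = -3·10 + 1·-3 = -33
  a_4 = -3·-33 + 1·10 = 109
  a_5 = -3·109 + 1·-33 = -360
  a_6 = -3·-360 + 1·109 = 1189
  a_7 = -3·1189 + 1·-360 = -3927
  a_8 = -3·-3927 + 1·1189 = 12970
  a_9 = -3·12970 + 1·-3927 = -42837
  a_10 = -3·-42837 + 1·12970 = 141481

-3,1 ; 141481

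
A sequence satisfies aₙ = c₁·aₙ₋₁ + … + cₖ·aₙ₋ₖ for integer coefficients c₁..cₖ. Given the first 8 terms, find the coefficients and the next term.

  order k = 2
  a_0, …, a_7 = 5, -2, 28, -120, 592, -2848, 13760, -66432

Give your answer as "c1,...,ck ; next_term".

-4,4 ; 320768

  a_2 = -4·-2 + 4·5 = 28
  a_3 = -4·28 + 4·-2 = -120
  a_4 = -4·-120 + 4·28 = 592
  a_5 = -4·592 + 4·-120 = -2848
  a_6 = -4·-2848 + 4·592 = 13760
  a_7 = -4·13760 + 4·-2848 = -66432
  a_8 = -4·-66432 + 4·13760 = 320768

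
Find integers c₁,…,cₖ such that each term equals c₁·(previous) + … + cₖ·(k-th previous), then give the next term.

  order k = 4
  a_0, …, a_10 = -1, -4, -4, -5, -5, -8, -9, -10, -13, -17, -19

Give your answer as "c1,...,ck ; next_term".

  a_4 = 0·-5 + 0·-4 + 1·-4 + 1·-1 = -5
  a_5 = 0·-5 + 0·-5 + 1·-4 + 1·-4 = -8
  a_6 = 0·-8 + 0·-5 + 1·-5 + 1·-4 = -9
  a_7 = 0·-9 + 0·-8 + 1·-5 + 1·-5 = -10
  a_8 = 0·-10 + 0·-9 + 1·-8 + 1·-5 = -13
  a_9 = 0·-13 + 0·-10 + 1·-9 + 1·-8 = -17
  a_10 = 0·-17 + 0·-13 + 1·-10 + 1·-9 = -19
  a_11 = 0·-19 + 0·-17 + 1·-13 + 1·-10 = -23

0,0,1,1 ; -23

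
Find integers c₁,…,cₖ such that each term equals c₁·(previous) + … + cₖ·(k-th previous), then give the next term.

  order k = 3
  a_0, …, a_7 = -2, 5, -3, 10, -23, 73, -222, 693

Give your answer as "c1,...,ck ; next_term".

-3,1,2 ; -2155

  a_3 = -3·-3 + 1·5 + 2·-2 = 10
  a_4 = -3·10 + 1·-3 + 2·5 = -23
  a_5 = -3·-23 + 1·10 + 2·-3 = 73
  a_6 = -3·73 + 1·-23 + 2·10 = -222
  a_7 = -3·-222 + 1·73 + 2·-23 = 693
  a_8 = -3·693 + 1·-222 + 2·73 = -2155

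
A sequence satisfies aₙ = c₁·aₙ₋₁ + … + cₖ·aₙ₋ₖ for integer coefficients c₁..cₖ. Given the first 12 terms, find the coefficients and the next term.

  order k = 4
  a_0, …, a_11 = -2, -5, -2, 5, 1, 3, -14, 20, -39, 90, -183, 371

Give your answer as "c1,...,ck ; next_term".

  a_4 = -1·5 + 1·-2 + -2·-5 + 1·-2 = 1
  a_5 = -1·1 + 1·5 + -2·-2 + 1·-5 = 3
  a_6 = -1·3 + 1·1 + -2·5 + 1·-2 = -14
  a_7 = -1·-14 + 1·3 + -2·1 + 1·5 = 20
  a_8 = -1·20 + 1·-14 + -2·3 + 1·1 = -39
  a_9 = -1·-39 + 1·20 + -2·-14 + 1·3 = 90
  a_10 = -1·90 + 1·-39 + -2·20 + 1·-14 = -183
  a_11 = -1·-183 + 1·90 + -2·-39 + 1·20 = 371
  a_12 = -1·371 + 1·-183 + -2·90 + 1·-39 = -773

-1,1,-2,1 ; -773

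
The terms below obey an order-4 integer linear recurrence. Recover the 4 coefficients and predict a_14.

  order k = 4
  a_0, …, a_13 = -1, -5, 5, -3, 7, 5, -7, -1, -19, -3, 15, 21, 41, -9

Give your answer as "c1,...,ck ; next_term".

0,0,-1,-2 ; -51

  a_4 = 0·-3 + 0·5 + -1·-5 + -2·-1 = 7
  a_5 = 0·7 + 0·-3 + -1·5 + -2·-5 = 5
  a_6 = 0·5 + 0·7 + -1·-3 + -2·5 = -7
  a_7 = 0·-7 + 0·5 + -1·7 + -2·-3 = -1
  a_8 = 0·-1 + 0·-7 + -1·5 + -2·7 = -19
  a_9 = 0·-19 + 0·-1 + -1·-7 + -2·5 = -3
  a_10 = 0·-3 + 0·-19 + -1·-1 + -2·-7 = 15
  a_11 = 0·15 + 0·-3 + -1·-19 + -2·-1 = 21
  a_12 = 0·21 + 0·15 + -1·-3 + -2·-19 = 41
  a_13 = 0·41 + 0·21 + -1·15 + -2·-3 = -9
  a_14 = 0·-9 + 0·41 + -1·21 + -2·15 = -51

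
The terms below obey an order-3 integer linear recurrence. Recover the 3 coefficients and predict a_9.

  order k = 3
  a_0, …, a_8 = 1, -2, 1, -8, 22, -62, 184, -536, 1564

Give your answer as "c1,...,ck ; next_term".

-2,2,-2 ; -4568

  a_3 = -2·1 + 2·-2 + -2·1 = -8
  a_4 = -2·-8 + 2·1 + -2·-2 = 22
  a_5 = -2·22 + 2·-8 + -2·1 = -62
  a_6 = -2·-62 + 2·22 + -2·-8 = 184
  a_7 = -2·184 + 2·-62 + -2·22 = -536
  a_8 = -2·-536 + 2·184 + -2·-62 = 1564
  a_9 = -2·1564 + 2·-536 + -2·184 = -4568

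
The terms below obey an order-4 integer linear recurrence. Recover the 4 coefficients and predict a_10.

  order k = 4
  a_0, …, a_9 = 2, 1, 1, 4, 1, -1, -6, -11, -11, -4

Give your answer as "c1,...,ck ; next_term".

1,0,-1,-1 ; 13

  a_4 = 1·4 + 0·1 + -1·1 + -1·2 = 1
  a_5 = 1·1 + 0·4 + -1·1 + -1·1 = -1
  a_6 = 1·-1 + 0·1 + -1·4 + -1·1 = -6
  a_7 = 1·-6 + 0·-1 + -1·1 + -1·4 = -11
  a_8 = 1·-11 + 0·-6 + -1·-1 + -1·1 = -11
  a_9 = 1·-11 + 0·-11 + -1·-6 + -1·-1 = -4
  a_10 = 1·-4 + 0·-11 + -1·-11 + -1·-6 = 13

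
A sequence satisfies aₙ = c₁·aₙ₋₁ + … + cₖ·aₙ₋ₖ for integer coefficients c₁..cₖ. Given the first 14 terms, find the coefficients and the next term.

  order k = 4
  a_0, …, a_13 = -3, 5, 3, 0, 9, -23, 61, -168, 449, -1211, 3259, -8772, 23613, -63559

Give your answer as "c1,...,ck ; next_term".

  a_4 = -2·0 + 2·3 + 0·5 + -1·-3 = 9
  a_5 = -2·9 + 2·0 + 0·3 + -1·5 = -23
  a_6 = -2·-23 + 2·9 + 0·0 + -1·3 = 61
  a_7 = -2·61 + 2·-23 + 0·9 + -1·0 = -168
  a_8 = -2·-168 + 2·61 + 0·-23 + -1·9 = 449
  a_9 = -2·449 + 2·-168 + 0·61 + -1·-23 = -1211
  a_10 = -2·-1211 + 2·449 + 0·-168 + -1·61 = 3259
  a_11 = -2·3259 + 2·-1211 + 0·449 + -1·-168 = -8772
  a_12 = -2·-8772 + 2·3259 + 0·-1211 + -1·449 = 23613
  a_13 = -2·23613 + 2·-8772 + 0·3259 + -1·-1211 = -63559
  a_14 = -2·-63559 + 2·23613 + 0·-8772 + -1·3259 = 171085

-2,2,0,-1 ; 171085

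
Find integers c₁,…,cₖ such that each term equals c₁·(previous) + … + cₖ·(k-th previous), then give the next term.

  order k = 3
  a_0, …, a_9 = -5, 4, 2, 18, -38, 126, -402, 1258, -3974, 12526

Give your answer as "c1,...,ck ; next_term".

  a_3 = -2·2 + 3·4 + -2·-5 = 18
  a_4 = -2·18 + 3·2 + -2·4 = -38
  a_5 = -2·-38 + 3·18 + -2·2 = 126
  a_6 = -2·126 + 3·-38 + -2·18 = -402
  a_7 = -2·-402 + 3·126 + -2·-38 = 1258
  a_8 = -2·1258 + 3·-402 + -2·126 = -3974
  a_9 = -2·-3974 + 3·1258 + -2·-402 = 12526
  a_10 = -2·12526 + 3·-3974 + -2·1258 = -39490

-2,3,-2 ; -39490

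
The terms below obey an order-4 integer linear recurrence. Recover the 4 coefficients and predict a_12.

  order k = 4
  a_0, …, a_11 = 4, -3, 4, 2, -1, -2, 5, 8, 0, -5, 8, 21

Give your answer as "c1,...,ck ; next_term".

  a_4 = 1·2 + -1·4 + 1·-3 + 1·4 = -1
  a_5 = 1·-1 + -1·2 + 1·4 + 1·-3 = -2
  a_6 = 1·-2 + -1·-1 + 1·2 + 1·4 = 5
  a_7 = 1·5 + -1·-2 + 1·-1 + 1·2 = 8
  a_8 = 1·8 + -1·5 + 1·-2 + 1·-1 = 0
  a_9 = 1·0 + -1·8 + 1·5 + 1·-2 = -5
  a_10 = 1·-5 + -1·0 + 1·8 + 1·5 = 8
  a_11 = 1·8 + -1·-5 + 1·0 + 1·8 = 21
  a_12 = 1·21 + -1·8 + 1·-5 + 1·0 = 8

1,-1,1,1 ; 8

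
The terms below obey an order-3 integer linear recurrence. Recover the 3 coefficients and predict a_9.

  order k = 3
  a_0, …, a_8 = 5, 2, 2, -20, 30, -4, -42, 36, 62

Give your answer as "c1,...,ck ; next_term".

-2,-3,-2 ; -148

  a_3 = -2·2 + -3·2 + -2·5 = -20
  a_4 = -2·-20 + -3·2 + -2·2 = 30
  a_5 = -2·30 + -3·-20 + -2·2 = -4
  a_6 = -2·-4 + -3·30 + -2·-20 = -42
  a_7 = -2·-42 + -3·-4 + -2·30 = 36
  a_8 = -2·36 + -3·-42 + -2·-4 = 62
  a_9 = -2·62 + -3·36 + -2·-42 = -148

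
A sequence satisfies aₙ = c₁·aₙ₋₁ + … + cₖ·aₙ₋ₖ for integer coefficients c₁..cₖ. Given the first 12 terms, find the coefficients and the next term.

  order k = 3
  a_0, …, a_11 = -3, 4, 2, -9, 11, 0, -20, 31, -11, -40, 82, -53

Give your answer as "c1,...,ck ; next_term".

  a_3 = -1·2 + -1·4 + 1·-3 = -9
  a_4 = -1·-9 + -1·2 + 1·4 = 11
  a_5 = -1·11 + -1·-9 + 1·2 = 0
  a_6 = -1·0 + -1·11 + 1·-9 = -20
  a_7 = -1·-20 + -1·0 + 1·11 = 31
  a_8 = -1·31 + -1·-20 + 1·0 = -11
  a_9 = -1·-11 + -1·31 + 1·-20 = -40
  a_10 = -1·-40 + -1·-11 + 1·31 = 82
  a_11 = -1·82 + -1·-40 + 1·-11 = -53
  a_12 = -1·-53 + -1·82 + 1·-40 = -69

-1,-1,1 ; -69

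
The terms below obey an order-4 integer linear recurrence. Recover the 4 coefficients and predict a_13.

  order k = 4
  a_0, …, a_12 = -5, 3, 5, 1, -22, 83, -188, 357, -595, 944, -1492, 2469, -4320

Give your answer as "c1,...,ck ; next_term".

-3,-2,2,3 ; 7870

  a_4 = -3·1 + -2·5 + 2·3 + 3·-5 = -22
  a_5 = -3·-22 + -2·1 + 2·5 + 3·3 = 83
  a_6 = -3·83 + -2·-22 + 2·1 + 3·5 = -188
  a_7 = -3·-188 + -2·83 + 2·-22 + 3·1 = 357
  a_8 = -3·357 + -2·-188 + 2·83 + 3·-22 = -595
  a_9 = -3·-595 + -2·357 + 2·-188 + 3·83 = 944
  a_10 = -3·944 + -2·-595 + 2·357 + 3·-188 = -1492
  a_11 = -3·-1492 + -2·944 + 2·-595 + 3·357 = 2469
  a_12 = -3·2469 + -2·-1492 + 2·944 + 3·-595 = -4320
  a_13 = -3·-4320 + -2·2469 + 2·-1492 + 3·944 = 7870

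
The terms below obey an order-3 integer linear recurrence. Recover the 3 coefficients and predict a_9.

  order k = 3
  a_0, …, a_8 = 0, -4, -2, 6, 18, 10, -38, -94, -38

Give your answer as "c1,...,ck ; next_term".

  a_3 = 1·-2 + -2·-4 + -2·0 = 6
  a_4 = 1·6 + -2·-2 + -2·-4 = 18
  a_5 = 1·18 + -2·6 + -2·-2 = 10
  a_6 = 1·10 + -2·18 + -2·6 = -38
  a_7 = 1·-38 + -2·10 + -2·18 = -94
  a_8 = 1·-94 + -2·-38 + -2·10 = -38
  a_9 = 1·-38 + -2·-94 + -2·-38 = 226

1,-2,-2 ; 226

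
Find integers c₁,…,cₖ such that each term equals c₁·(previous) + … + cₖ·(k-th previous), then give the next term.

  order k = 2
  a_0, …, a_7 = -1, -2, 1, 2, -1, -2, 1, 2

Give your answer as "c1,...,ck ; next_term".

0,-1 ; -1

  a_2 = 0·-2 + -1·-1 = 1
  a_3 = 0·1 + -1·-2 = 2
  a_4 = 0·2 + -1·1 = -1
  a_5 = 0·-1 + -1·2 = -2
  a_6 = 0·-2 + -1·-1 = 1
  a_7 = 0·1 + -1·-2 = 2
  a_8 = 0·2 + -1·1 = -1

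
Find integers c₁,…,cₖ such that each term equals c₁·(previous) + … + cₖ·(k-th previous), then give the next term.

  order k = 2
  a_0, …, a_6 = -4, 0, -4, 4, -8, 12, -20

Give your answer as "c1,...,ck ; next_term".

  a_2 = -1·0 + 1·-4 = -4
  a_3 = -1·-4 + 1·0 = 4
  a_4 = -1·4 + 1·-4 = -8
  a_5 = -1·-8 + 1·4 = 12
  a_6 = -1·12 + 1·-8 = -20
  a_7 = -1·-20 + 1·12 = 32

-1,1 ; 32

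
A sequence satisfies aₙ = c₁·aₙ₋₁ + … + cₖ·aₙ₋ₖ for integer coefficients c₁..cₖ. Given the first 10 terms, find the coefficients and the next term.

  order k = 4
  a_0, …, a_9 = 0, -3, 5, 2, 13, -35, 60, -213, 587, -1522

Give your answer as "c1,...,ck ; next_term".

-2,1,-4,-3 ; 4303

  a_4 = -2·2 + 1·5 + -4·-3 + -3·0 = 13
  a_5 = -2·13 + 1·2 + -4·5 + -3·-3 = -35
  a_6 = -2·-35 + 1·13 + -4·2 + -3·5 = 60
  a_7 = -2·60 + 1·-35 + -4·13 + -3·2 = -213
  a_8 = -2·-213 + 1·60 + -4·-35 + -3·13 = 587
  a_9 = -2·587 + 1·-213 + -4·60 + -3·-35 = -1522
  a_10 = -2·-1522 + 1·587 + -4·-213 + -3·60 = 4303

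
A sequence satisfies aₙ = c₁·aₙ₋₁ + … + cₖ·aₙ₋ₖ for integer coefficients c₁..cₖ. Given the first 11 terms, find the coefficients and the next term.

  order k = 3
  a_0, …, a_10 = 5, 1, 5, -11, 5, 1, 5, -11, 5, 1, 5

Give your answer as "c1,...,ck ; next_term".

  a_3 = -1·5 + -1·1 + -1·5 = -11
  a_4 = -1·-11 + -1·5 + -1·1 = 5
  a_5 = -1·5 + -1·-11 + -1·5 = 1
  a_6 = -1·1 + -1·5 + -1·-11 = 5
  a_7 = -1·5 + -1·1 + -1·5 = -11
  a_8 = -1·-11 + -1·5 + -1·1 = 5
  a_9 = -1·5 + -1·-11 + -1·5 = 1
  a_10 = -1·1 + -1·5 + -1·-11 = 5
  a_11 = -1·5 + -1·1 + -1·5 = -11

-1,-1,-1 ; -11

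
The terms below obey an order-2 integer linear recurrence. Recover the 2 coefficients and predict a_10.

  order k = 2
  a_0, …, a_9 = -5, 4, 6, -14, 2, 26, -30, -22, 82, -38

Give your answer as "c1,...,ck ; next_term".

  a_2 = -1·4 + -2·-5 = 6
  a_3 = -1·6 + -2·4 = -14
  a_4 = -1·-14 + -2·6 = 2
  a_5 = -1·2 + -2·-14 = 26
  a_6 = -1·26 + -2·2 = -30
  a_7 = -1·-30 + -2·26 = -22
  a_8 = -1·-22 + -2·-30 = 82
  a_9 = -1·82 + -2·-22 = -38
  a_10 = -1·-38 + -2·82 = -126

-1,-2 ; -126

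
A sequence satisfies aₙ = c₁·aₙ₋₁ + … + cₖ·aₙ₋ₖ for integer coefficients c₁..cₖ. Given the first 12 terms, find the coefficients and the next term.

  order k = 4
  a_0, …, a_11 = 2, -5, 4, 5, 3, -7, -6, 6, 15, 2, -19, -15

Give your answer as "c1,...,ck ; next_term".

  a_4 = 1·5 + -1·4 + 0·-5 + 1·2 = 3
  a_5 = 1·3 + -1·5 + 0·4 + 1·-5 = -7
  a_6 = 1·-7 + -1·3 + 0·5 + 1·4 = -6
  a_7 = 1·-6 + -1·-7 + 0·3 + 1·5 = 6
  a_8 = 1·6 + -1·-6 + 0·-7 + 1·3 = 15
  a_9 = 1·15 + -1·6 + 0·-6 + 1·-7 = 2
  a_10 = 1·2 + -1·15 + 0·6 + 1·-6 = -19
  a_11 = 1·-19 + -1·2 + 0·15 + 1·6 = -15
  a_12 = 1·-15 + -1·-19 + 0·2 + 1·15 = 19

1,-1,0,1 ; 19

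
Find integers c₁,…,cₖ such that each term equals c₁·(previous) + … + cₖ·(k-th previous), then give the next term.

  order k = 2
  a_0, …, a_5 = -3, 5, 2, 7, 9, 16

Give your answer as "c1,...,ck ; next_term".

  a_2 = 1·5 + 1·-3 = 2
  a_3 = 1·2 + 1·5 = 7
  a_4 = 1·7 + 1·2 = 9
  a_5 = 1·9 + 1·7 = 16
  a_6 = 1·16 + 1·9 = 25

1,1 ; 25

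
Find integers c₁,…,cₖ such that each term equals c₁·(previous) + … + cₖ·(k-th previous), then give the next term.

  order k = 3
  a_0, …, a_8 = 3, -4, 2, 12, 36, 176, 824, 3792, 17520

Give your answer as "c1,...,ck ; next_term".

4,2,4 ; 80960

  a_3 = 4·2 + 2·-4 + 4·3 = 12
  a_4 = 4·12 + 2·2 + 4·-4 = 36
  a_5 = 4·36 + 2·12 + 4·2 = 176
  a_6 = 4·176 + 2·36 + 4·12 = 824
  a_7 = 4·824 + 2·176 + 4·36 = 3792
  a_8 = 4·3792 + 2·824 + 4·176 = 17520
  a_9 = 4·17520 + 2·3792 + 4·824 = 80960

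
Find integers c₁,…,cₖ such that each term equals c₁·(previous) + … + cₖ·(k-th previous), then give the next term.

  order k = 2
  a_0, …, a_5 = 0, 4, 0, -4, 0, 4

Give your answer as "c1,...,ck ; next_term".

  a_2 = 0·4 + -1·0 = 0
  a_3 = 0·0 + -1·4 = -4
  a_4 = 0·-4 + -1·0 = 0
  a_5 = 0·0 + -1·-4 = 4
  a_6 = 0·4 + -1·0 = 0

0,-1 ; 0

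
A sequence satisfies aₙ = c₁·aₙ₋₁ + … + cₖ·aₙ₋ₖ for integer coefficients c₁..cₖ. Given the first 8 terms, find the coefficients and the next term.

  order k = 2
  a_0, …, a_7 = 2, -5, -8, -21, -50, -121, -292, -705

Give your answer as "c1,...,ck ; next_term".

  a_2 = 2·-5 + 1·2 = -8
  a_3 = 2·-8 + 1·-5 = -21
  a_4 = 2·-21 + 1·-8 = -50
  a_5 = 2·-50 + 1·-21 = -121
  a_6 = 2·-121 + 1·-50 = -292
  a_7 = 2·-292 + 1·-121 = -705
  a_8 = 2·-705 + 1·-292 = -1702

2,1 ; -1702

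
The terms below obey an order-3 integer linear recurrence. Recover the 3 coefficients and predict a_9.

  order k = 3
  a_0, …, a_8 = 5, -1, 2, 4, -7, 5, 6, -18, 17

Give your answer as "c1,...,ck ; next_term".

  a_3 = -1·2 + -1·-1 + 1·5 = 4
  a_4 = -1·4 + -1·2 + 1·-1 = -7
  a_5 = -1·-7 + -1·4 + 1·2 = 5
  a_6 = -1·5 + -1·-7 + 1·4 = 6
  a_7 = -1·6 + -1·5 + 1·-7 = -18
  a_8 = -1·-18 + -1·6 + 1·5 = 17
  a_9 = -1·17 + -1·-18 + 1·6 = 7

-1,-1,1 ; 7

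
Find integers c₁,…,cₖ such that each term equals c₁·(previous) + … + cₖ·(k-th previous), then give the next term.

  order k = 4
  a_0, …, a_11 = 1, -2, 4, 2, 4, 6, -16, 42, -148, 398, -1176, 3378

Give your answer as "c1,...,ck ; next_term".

  a_4 = -2·2 + 3·4 + 0·-2 + -4·1 = 4
  a_5 = -2·4 + 3·2 + 0·4 + -4·-2 = 6
  a_6 = -2·6 + 3·4 + 0·2 + -4·4 = -16
  a_7 = -2·-16 + 3·6 + 0·4 + -4·2 = 42
  a_8 = -2·42 + 3·-16 + 0·6 + -4·4 = -148
  a_9 = -2·-148 + 3·42 + 0·-16 + -4·6 = 398
  a_10 = -2·398 + 3·-148 + 0·42 + -4·-16 = -1176
  a_11 = -2·-1176 + 3·398 + 0·-148 + -4·42 = 3378
  a_12 = -2·3378 + 3·-1176 + 0·398 + -4·-148 = -9692

-2,3,0,-4 ; -9692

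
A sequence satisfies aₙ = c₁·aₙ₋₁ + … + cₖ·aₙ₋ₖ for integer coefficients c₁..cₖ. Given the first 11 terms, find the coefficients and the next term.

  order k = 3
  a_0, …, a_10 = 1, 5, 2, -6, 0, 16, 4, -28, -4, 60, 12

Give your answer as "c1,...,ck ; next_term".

1,-2,2 ; -116

  a_3 = 1·2 + -2·5 + 2·1 = -6
  a_4 = 1·-6 + -2·2 + 2·5 = 0
  a_5 = 1·0 + -2·-6 + 2·2 = 16
  a_6 = 1·16 + -2·0 + 2·-6 = 4
  a_7 = 1·4 + -2·16 + 2·0 = -28
  a_8 = 1·-28 + -2·4 + 2·16 = -4
  a_9 = 1·-4 + -2·-28 + 2·4 = 60
  a_10 = 1·60 + -2·-4 + 2·-28 = 12
  a_11 = 1·12 + -2·60 + 2·-4 = -116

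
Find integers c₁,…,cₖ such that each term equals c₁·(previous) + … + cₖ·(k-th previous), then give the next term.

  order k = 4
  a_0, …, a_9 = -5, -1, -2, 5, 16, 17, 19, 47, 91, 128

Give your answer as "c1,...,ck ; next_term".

2,-2,3,-1 ; 196

  a_4 = 2·5 + -2·-2 + 3·-1 + -1·-5 = 16
  a_5 = 2·16 + -2·5 + 3·-2 + -1·-1 = 17
  a_6 = 2·17 + -2·16 + 3·5 + -1·-2 = 19
  a_7 = 2·19 + -2·17 + 3·16 + -1·5 = 47
  a_8 = 2·47 + -2·19 + 3·17 + -1·16 = 91
  a_9 = 2·91 + -2·47 + 3·19 + -1·17 = 128
  a_10 = 2·128 + -2·91 + 3·47 + -1·19 = 196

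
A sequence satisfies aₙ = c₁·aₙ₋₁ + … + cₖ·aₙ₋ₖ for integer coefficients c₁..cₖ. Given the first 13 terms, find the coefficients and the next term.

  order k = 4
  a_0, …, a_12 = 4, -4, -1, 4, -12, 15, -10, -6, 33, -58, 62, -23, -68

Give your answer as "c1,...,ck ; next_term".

  a_4 = -1·4 + 0·-1 + 1·-4 + -1·4 = -12
  a_5 = -1·-12 + 0·4 + 1·-1 + -1·-4 = 15
  a_6 = -1·15 + 0·-12 + 1·4 + -1·-1 = -10
  a_7 = -1·-10 + 0·15 + 1·-12 + -1·4 = -6
  a_8 = -1·-6 + 0·-10 + 1·15 + -1·-12 = 33
  a_9 = -1·33 + 0·-6 + 1·-10 + -1·15 = -58
  a_10 = -1·-58 + 0·33 + 1·-6 + -1·-10 = 62
  a_11 = -1·62 + 0·-58 + 1·33 + -1·-6 = -23
  a_12 = -1·-23 + 0·62 + 1·-58 + -1·33 = -68
  a_13 = -1·-68 + 0·-23 + 1·62 + -1·-58 = 188

-1,0,1,-1 ; 188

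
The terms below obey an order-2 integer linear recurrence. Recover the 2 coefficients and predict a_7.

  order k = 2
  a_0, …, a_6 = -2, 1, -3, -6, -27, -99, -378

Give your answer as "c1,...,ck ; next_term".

3,3 ; -1431

  a_2 = 3·1 + 3·-2 = -3
  a_3 = 3·-3 + 3·1 = -6
  a_4 = 3·-6 + 3·-3 = -27
  a_5 = 3·-27 + 3·-6 = -99
  a_6 = 3·-99 + 3·-27 = -378
  a_7 = 3·-378 + 3·-99 = -1431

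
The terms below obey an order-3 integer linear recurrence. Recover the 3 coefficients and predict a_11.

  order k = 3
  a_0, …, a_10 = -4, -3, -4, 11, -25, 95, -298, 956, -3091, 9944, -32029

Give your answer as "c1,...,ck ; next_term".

-2,3,-3 ; 103163

  a_3 = -2·-4 + 3·-3 + -3·-4 = 11
  a_4 = -2·11 + 3·-4 + -3·-3 = -25
  a_5 = -2·-25 + 3·11 + -3·-4 = 95
  a_6 = -2·95 + 3·-25 + -3·11 = -298
  a_7 = -2·-298 + 3·95 + -3·-25 = 956
  a_8 = -2·956 + 3·-298 + -3·95 = -3091
  a_9 = -2·-3091 + 3·956 + -3·-298 = 9944
  a_10 = -2·9944 + 3·-3091 + -3·956 = -32029
  a_11 = -2·-32029 + 3·9944 + -3·-3091 = 103163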